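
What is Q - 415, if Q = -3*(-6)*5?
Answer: -325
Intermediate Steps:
Q = 90 (Q = 18*5 = 90)
Q - 415 = 90 - 415 = -325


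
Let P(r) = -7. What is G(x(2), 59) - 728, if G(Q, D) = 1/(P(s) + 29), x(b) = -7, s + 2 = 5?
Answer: -16015/22 ≈ -727.95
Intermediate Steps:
s = 3 (s = -2 + 5 = 3)
G(Q, D) = 1/22 (G(Q, D) = 1/(-7 + 29) = 1/22)
G(x(2), 59) - 728 = 1/22 - 728 = -16015/22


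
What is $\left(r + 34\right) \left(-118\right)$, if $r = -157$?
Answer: $14514$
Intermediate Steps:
$\left(r + 34\right) \left(-118\right) = \left(-157 + 34\right) \left(-118\right) = \left(-123\right) \left(-118\right) = 14514$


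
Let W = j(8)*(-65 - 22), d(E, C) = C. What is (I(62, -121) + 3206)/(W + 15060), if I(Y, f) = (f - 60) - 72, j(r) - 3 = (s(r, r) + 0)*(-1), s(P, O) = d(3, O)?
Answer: 2953/15495 ≈ 0.19058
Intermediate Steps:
s(P, O) = O
j(r) = 3 - r (j(r) = 3 + (r + 0)*(-1) = 3 + r*(-1) = 3 - r)
W = 435 (W = (3 - 1*8)*(-65 - 22) = (3 - 8)*(-87) = -5*(-87) = 435)
I(Y, f) = -132 + f (I(Y, f) = (-60 + f) - 72 = -132 + f)
(I(62, -121) + 3206)/(W + 15060) = ((-132 - 121) + 3206)/(435 + 15060) = (-253 + 3206)/15495 = 2953*(1/15495) = 2953/15495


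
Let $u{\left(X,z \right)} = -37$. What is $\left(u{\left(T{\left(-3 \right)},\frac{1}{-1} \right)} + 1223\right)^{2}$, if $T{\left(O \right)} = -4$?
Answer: $1406596$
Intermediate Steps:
$\left(u{\left(T{\left(-3 \right)},\frac{1}{-1} \right)} + 1223\right)^{2} = \left(-37 + 1223\right)^{2} = 1186^{2} = 1406596$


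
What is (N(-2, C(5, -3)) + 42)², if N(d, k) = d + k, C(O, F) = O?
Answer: 2025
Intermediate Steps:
(N(-2, C(5, -3)) + 42)² = ((-2 + 5) + 42)² = (3 + 42)² = 45² = 2025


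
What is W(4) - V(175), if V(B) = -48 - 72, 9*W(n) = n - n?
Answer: 120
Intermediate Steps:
W(n) = 0 (W(n) = (n - n)/9 = (⅑)*0 = 0)
V(B) = -120
W(4) - V(175) = 0 - 1*(-120) = 0 + 120 = 120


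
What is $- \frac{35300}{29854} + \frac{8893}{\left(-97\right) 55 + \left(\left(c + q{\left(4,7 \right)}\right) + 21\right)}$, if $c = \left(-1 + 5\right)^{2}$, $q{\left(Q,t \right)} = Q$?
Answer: $- \frac{226184911}{79023538} \approx -2.8622$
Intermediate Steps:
$c = 16$ ($c = 4^{2} = 16$)
$- \frac{35300}{29854} + \frac{8893}{\left(-97\right) 55 + \left(\left(c + q{\left(4,7 \right)}\right) + 21\right)} = - \frac{35300}{29854} + \frac{8893}{\left(-97\right) 55 + \left(\left(16 + 4\right) + 21\right)} = \left(-35300\right) \frac{1}{29854} + \frac{8893}{-5335 + \left(20 + 21\right)} = - \frac{17650}{14927} + \frac{8893}{-5335 + 41} = - \frac{17650}{14927} + \frac{8893}{-5294} = - \frac{17650}{14927} + 8893 \left(- \frac{1}{5294}\right) = - \frac{17650}{14927} - \frac{8893}{5294} = - \frac{226184911}{79023538}$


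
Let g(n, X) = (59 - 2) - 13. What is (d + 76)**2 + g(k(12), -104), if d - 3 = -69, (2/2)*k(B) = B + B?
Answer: 144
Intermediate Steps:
k(B) = 2*B (k(B) = B + B = 2*B)
d = -66 (d = 3 - 69 = -66)
g(n, X) = 44 (g(n, X) = 57 - 13 = 44)
(d + 76)**2 + g(k(12), -104) = (-66 + 76)**2 + 44 = 10**2 + 44 = 100 + 44 = 144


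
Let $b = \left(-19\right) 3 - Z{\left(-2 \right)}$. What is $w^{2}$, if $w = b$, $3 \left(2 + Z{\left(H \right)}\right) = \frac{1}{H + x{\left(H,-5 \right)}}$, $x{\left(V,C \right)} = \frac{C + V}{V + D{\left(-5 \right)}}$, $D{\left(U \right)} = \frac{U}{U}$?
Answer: $\frac{682276}{225} \approx 3032.3$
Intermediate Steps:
$D{\left(U \right)} = 1$
$x{\left(V,C \right)} = \frac{C + V}{1 + V}$ ($x{\left(V,C \right)} = \frac{C + V}{V + 1} = \frac{C + V}{1 + V}$)
$Z{\left(H \right)} = -2 + \frac{1}{3 \left(H + \frac{-5 + H}{1 + H}\right)}$
$b = - \frac{826}{15}$ ($b = \left(-19\right) 3 - \frac{31 - -22 - 6 \left(-2\right)^{2}}{3 \left(-5 + \left(-2\right)^{2} + 2 \left(-2\right)\right)} = -57 - \frac{31 + 22 - 24}{3 \left(-5 + 4 - 4\right)} = -57 - \frac{31 + 22 - 24}{3 \left(-5\right)} = -57 - \frac{1}{3} \left(- \frac{1}{5}\right) 29 = -57 - - \frac{29}{15} = -57 + \frac{29}{15} = - \frac{826}{15} \approx -55.067$)
$w = - \frac{826}{15} \approx -55.067$
$w^{2} = \left(- \frac{826}{15}\right)^{2} = \frac{682276}{225}$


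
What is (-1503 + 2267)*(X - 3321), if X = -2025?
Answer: -4084344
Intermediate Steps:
(-1503 + 2267)*(X - 3321) = (-1503 + 2267)*(-2025 - 3321) = 764*(-5346) = -4084344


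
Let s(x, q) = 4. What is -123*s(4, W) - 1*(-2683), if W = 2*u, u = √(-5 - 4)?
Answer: 2191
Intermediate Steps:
u = 3*I (u = √(-9) = 3*I ≈ 3.0*I)
W = 6*I (W = 2*(3*I) = 6*I ≈ 6.0*I)
-123*s(4, W) - 1*(-2683) = -123*4 - 1*(-2683) = -492 + 2683 = 2191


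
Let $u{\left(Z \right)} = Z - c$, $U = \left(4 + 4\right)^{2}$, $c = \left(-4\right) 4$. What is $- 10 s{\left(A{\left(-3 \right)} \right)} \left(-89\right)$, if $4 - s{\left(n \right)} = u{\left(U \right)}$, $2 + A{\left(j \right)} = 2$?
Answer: $-67640$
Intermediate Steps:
$A{\left(j \right)} = 0$ ($A{\left(j \right)} = -2 + 2 = 0$)
$c = -16$
$U = 64$ ($U = 8^{2} = 64$)
$u{\left(Z \right)} = 16 + Z$ ($u{\left(Z \right)} = Z - -16 = Z + 16 = 16 + Z$)
$s{\left(n \right)} = -76$ ($s{\left(n \right)} = 4 - \left(16 + 64\right) = 4 - 80 = -76$)
$- 10 s{\left(A{\left(-3 \right)} \right)} \left(-89\right) = \left(-10\right) \left(-76\right) \left(-89\right) = 760 \left(-89\right) = -67640$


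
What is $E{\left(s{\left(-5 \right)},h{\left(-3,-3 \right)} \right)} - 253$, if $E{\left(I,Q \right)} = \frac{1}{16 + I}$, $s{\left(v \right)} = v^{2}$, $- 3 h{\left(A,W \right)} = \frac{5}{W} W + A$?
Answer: $- \frac{10372}{41} \approx -252.98$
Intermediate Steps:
$h{\left(A,W \right)} = - \frac{5}{3} - \frac{A}{3}$ ($h{\left(A,W \right)} = - \frac{\frac{5}{W} W + A}{3} = - \frac{5 + A}{3} = - \frac{5}{3} - \frac{A}{3}$)
$E{\left(s{\left(-5 \right)},h{\left(-3,-3 \right)} \right)} - 253 = \frac{1}{16 + \left(-5\right)^{2}} - 253 = \frac{1}{16 + 25} - 253 = \frac{1}{41} - 253 = - \frac{10372}{41}$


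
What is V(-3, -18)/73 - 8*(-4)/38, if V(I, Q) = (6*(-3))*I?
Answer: 2194/1387 ≈ 1.5818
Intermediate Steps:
V(I, Q) = -18*I
V(-3, -18)/73 - 8*(-4)/38 = -18*(-3)/73 - 8*(-4)/38 = 54*(1/73) + 32*(1/38) = 54/73 + 16/19 = 2194/1387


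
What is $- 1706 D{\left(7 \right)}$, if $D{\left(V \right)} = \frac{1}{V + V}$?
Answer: $- \frac{853}{7} \approx -121.86$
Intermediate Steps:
$D{\left(V \right)} = \frac{1}{2 V}$
$- 1706 D{\left(7 \right)} = - 1706 \frac{1}{2 \cdot 7} = - 1706 \cdot \frac{1}{2} \cdot \frac{1}{7} = \left(-1706\right) \frac{1}{14} = - \frac{853}{7}$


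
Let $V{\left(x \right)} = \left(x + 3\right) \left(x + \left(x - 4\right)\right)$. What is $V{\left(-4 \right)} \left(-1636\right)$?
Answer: $-19632$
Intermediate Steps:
$V{\left(x \right)} = \left(-4 + 2 x\right) \left(3 + x\right)$ ($V{\left(x \right)} = \left(3 + x\right) \left(x + \left(x - 4\right)\right) = \left(3 + x\right) \left(x + \left(-4 + x\right)\right) = \left(3 + x\right) \left(-4 + 2 x\right) = \left(-4 + 2 x\right) \left(3 + x\right)$)
$V{\left(-4 \right)} \left(-1636\right) = \left(-12 + 2 \left(-4\right) + 2 \left(-4\right)^{2}\right) \left(-1636\right) = \left(-12 - 8 + 2 \cdot 16\right) \left(-1636\right) = \left(-12 - 8 + 32\right) \left(-1636\right) = 12 \left(-1636\right) = -19632$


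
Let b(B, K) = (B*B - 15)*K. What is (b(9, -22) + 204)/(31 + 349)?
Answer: -312/95 ≈ -3.2842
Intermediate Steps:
b(B, K) = K*(-15 + B**2) (b(B, K) = (B**2 - 15)*K = (-15 + B**2)*K = K*(-15 + B**2))
(b(9, -22) + 204)/(31 + 349) = (-22*(-15 + 9**2) + 204)/(31 + 349) = (-22*(-15 + 81) + 204)/380 = (-22*66 + 204)*(1/380) = (-1452 + 204)*(1/380) = -1248*1/380 = -312/95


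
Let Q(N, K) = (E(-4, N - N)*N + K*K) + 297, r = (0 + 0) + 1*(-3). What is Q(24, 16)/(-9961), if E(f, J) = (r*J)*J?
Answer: -79/1423 ≈ -0.055516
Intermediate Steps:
r = -3 (r = 0 - 3 = -3)
E(f, J) = -3*J**2 (E(f, J) = (-3*J)*J = -3*J**2)
Q(N, K) = 297 + K**2 (Q(N, K) = ((-3*(N - N)**2)*N + K*K) + 297 = ((-3*0**2)*N + K**2) + 297 = ((-3*0)*N + K**2) + 297 = (0*N + K**2) + 297 = (0 + K**2) + 297 = K**2 + 297 = 297 + K**2)
Q(24, 16)/(-9961) = (297 + 16**2)/(-9961) = (297 + 256)*(-1/9961) = 553*(-1/9961) = -79/1423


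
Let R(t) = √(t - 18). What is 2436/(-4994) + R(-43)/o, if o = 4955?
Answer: -1218/2497 + I*√61/4955 ≈ -0.48779 + 0.0015762*I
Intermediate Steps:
R(t) = √(-18 + t)
2436/(-4994) + R(-43)/o = 2436/(-4994) + √(-18 - 43)/4955 = 2436*(-1/4994) + √(-61)*(1/4955) = -1218/2497 + (I*√61)*(1/4955) = -1218/2497 + I*√61/4955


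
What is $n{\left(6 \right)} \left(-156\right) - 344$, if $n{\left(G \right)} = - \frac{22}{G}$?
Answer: $228$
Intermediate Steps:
$n{\left(6 \right)} \left(-156\right) - 344 = - \frac{22}{6} \left(-156\right) - 344 = \left(-22\right) \frac{1}{6} \left(-156\right) - 344 = \left(- \frac{11}{3}\right) \left(-156\right) - 344 = 572 - 344 = 228$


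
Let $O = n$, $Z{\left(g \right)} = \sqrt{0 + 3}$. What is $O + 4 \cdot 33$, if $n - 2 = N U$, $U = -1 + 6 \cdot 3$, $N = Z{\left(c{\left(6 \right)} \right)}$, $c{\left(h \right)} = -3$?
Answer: $134 + 17 \sqrt{3} \approx 163.44$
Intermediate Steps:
$Z{\left(g \right)} = \sqrt{3}$
$N = \sqrt{3} \approx 1.732$
$U = 17$ ($U = -1 + 18 = 17$)
$n = 2 + 17 \sqrt{3}$ ($n = 2 + \sqrt{3} \cdot 17 = 2 + 17 \sqrt{3} \approx 31.445$)
$O = 2 + 17 \sqrt{3} \approx 31.445$
$O + 4 \cdot 33 = \left(2 + 17 \sqrt{3}\right) + 4 \cdot 33 = \left(2 + 17 \sqrt{3}\right) + 132 = 134 + 17 \sqrt{3}$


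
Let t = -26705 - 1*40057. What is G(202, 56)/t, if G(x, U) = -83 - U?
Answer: 139/66762 ≈ 0.0020820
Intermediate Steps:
t = -66762 (t = -26705 - 40057 = -66762)
G(202, 56)/t = (-83 - 1*56)/(-66762) = (-83 - 56)*(-1/66762) = -139*(-1/66762) = 139/66762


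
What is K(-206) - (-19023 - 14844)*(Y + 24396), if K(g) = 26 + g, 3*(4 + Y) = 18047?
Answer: 1029816267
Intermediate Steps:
Y = 18035/3 (Y = -4 + (⅓)*18047 = -4 + 18047/3 = 18035/3 ≈ 6011.7)
K(-206) - (-19023 - 14844)*(Y + 24396) = (26 - 206) - (-19023 - 14844)*(18035/3 + 24396) = -180 - (-33867)*91223/3 = -180 - 1*(-1029816447) = -180 + 1029816447 = 1029816267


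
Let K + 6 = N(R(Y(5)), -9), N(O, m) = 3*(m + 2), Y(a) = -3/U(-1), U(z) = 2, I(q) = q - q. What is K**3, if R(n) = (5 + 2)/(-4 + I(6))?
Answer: -19683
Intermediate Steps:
I(q) = 0
Y(a) = -3/2
R(n) = -7/4 (R(n) = (5 + 2)/(-4 + 0) = 7/(-4) = 7*(-1/4) = -7/4)
N(O, m) = 6 + 3*m (N(O, m) = 3*(2 + m) = 6 + 3*m)
K = -27 (K = -6 + (6 + 3*(-9)) = -6 + (6 - 27) = -6 - 21 = -27)
K**3 = (-27)**3 = -19683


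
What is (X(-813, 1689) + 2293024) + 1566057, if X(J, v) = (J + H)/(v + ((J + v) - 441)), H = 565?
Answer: 2049171949/531 ≈ 3.8591e+6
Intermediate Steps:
X(J, v) = (565 + J)/(-441 + J + 2*v) (X(J, v) = (J + 565)/(v + ((J + v) - 441)) = (565 + J)/(v + (-441 + J + v)) = (565 + J)/(-441 + J + 2*v))
(X(-813, 1689) + 2293024) + 1566057 = ((565 - 813)/(-441 - 813 + 2*1689) + 2293024) + 1566057 = (-248/(-441 - 813 + 3378) + 2293024) + 1566057 = (-248/2124 + 2293024) + 1566057 = ((1/2124)*(-248) + 2293024) + 1566057 = (-62/531 + 2293024) + 1566057 = 1217595682/531 + 1566057 = 2049171949/531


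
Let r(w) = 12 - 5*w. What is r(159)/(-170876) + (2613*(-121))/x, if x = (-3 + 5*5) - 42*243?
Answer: 201620715/6493288 ≈ 31.051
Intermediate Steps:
x = -10184 (x = (-3 + 25) - 10206 = 22 - 10206 = -10184)
r(159)/(-170876) + (2613*(-121))/x = (12 - 5*159)/(-170876) + (2613*(-121))/(-10184) = (12 - 795)*(-1/170876) - 316173*(-1/10184) = -783*(-1/170876) + 4719/152 = 783/170876 + 4719/152 = 201620715/6493288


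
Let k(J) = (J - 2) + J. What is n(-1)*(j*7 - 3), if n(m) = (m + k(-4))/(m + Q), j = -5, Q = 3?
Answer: 209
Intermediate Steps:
k(J) = -2 + 2*J (k(J) = (-2 + J) + J = -2 + 2*J)
n(m) = (-10 + m)/(3 + m) (n(m) = (m + (-2 + 2*(-4)))/(m + 3) = (m + (-2 - 8))/(3 + m) = (m - 10)/(3 + m) = (-10 + m)/(3 + m))
n(-1)*(j*7 - 3) = ((-10 - 1)/(3 - 1))*(-5*7 - 3) = (-11/2)*(-35 - 3) = ((½)*(-11))*(-38) = -11/2*(-38) = 209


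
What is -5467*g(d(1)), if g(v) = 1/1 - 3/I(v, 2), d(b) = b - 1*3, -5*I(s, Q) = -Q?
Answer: 71071/2 ≈ 35536.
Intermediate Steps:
I(s, Q) = Q/5 (I(s, Q) = -(-1)*Q/5 = Q/5)
d(b) = -3 + b (d(b) = b - 3 = -3 + b)
g(v) = -13/2 (g(v) = 1/1 - 3/((⅕)*2) = 1*1 - 3/⅖ = 1 - 3*5/2 = 1 - 15/2 = -13/2)
-5467*g(d(1)) = -5467*(-13/2) = 71071/2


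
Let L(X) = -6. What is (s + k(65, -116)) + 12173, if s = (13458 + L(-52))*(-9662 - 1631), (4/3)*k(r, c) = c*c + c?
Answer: -151891258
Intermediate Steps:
k(r, c) = 3*c/4 + 3*c**2/4 (k(r, c) = 3*(c*c + c)/4 = 3*(c**2 + c)/4 = 3*(c + c**2)/4 = 3*c/4 + 3*c**2/4)
s = -151913436 (s = (13458 - 6)*(-9662 - 1631) = 13452*(-11293) = -151913436)
(s + k(65, -116)) + 12173 = (-151913436 + (3/4)*(-116)*(1 - 116)) + 12173 = (-151913436 + (3/4)*(-116)*(-115)) + 12173 = (-151913436 + 10005) + 12173 = -151903431 + 12173 = -151891258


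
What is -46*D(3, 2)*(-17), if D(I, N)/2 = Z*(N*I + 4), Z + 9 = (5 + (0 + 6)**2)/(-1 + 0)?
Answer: -782000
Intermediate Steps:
Z = -50 (Z = -9 + (5 + (0 + 6)**2)/(-1 + 0) = -9 + (5 + 6**2)/(-1) = -9 + (5 + 36)*(-1) = -9 + 41*(-1) = -9 - 41 = -50)
D(I, N) = -400 - 100*I*N (D(I, N) = 2*(-50*(N*I + 4)) = 2*(-50*(I*N + 4)) = 2*(-50*(4 + I*N)) = 2*(-200 - 50*I*N) = -400 - 100*I*N)
-46*D(3, 2)*(-17) = -46*(-400 - 100*3*2)*(-17) = -46*(-400 - 600)*(-17) = -46*(-1000)*(-17) = 46000*(-17) = -782000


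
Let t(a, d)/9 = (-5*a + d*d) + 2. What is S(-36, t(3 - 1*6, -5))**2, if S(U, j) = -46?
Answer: 2116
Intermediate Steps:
t(a, d) = 18 - 45*a + 9*d**2 (t(a, d) = 9*((-5*a + d*d) + 2) = 9*((-5*a + d**2) + 2) = 9*((d**2 - 5*a) + 2) = 9*(2 + d**2 - 5*a) = 18 - 45*a + 9*d**2)
S(-36, t(3 - 1*6, -5))**2 = (-46)**2 = 2116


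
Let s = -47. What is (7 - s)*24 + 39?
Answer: 1335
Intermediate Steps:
(7 - s)*24 + 39 = (7 - 1*(-47))*24 + 39 = (7 + 47)*24 + 39 = 54*24 + 39 = 1296 + 39 = 1335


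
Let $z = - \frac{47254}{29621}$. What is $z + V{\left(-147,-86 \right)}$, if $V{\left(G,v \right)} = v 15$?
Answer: $- \frac{38258344}{29621} \approx -1291.6$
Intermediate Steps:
$V{\left(G,v \right)} = 15 v$
$z = - \frac{47254}{29621}$ ($z = \left(-47254\right) \frac{1}{29621} = - \frac{47254}{29621} \approx -1.5953$)
$z + V{\left(-147,-86 \right)} = - \frac{47254}{29621} + 15 \left(-86\right) = - \frac{47254}{29621} - 1290 = - \frac{38258344}{29621}$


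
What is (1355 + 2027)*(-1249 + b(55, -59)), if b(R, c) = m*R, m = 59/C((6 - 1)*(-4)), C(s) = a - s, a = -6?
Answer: -24081531/7 ≈ -3.4402e+6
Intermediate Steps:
C(s) = -6 - s
m = 59/14 (m = 59/(-6 - (6 - 1)*(-4)) = 59/(-6 - 5*(-4)) = 59/(-6 - 1*(-20)) = 59/(-6 + 20) = 59/14 ≈ 4.2143)
b(R, c) = 59*R/14
(1355 + 2027)*(-1249 + b(55, -59)) = (1355 + 2027)*(-1249 + (59/14)*55) = 3382*(-1249 + 3245/14) = 3382*(-14241/14) = -24081531/7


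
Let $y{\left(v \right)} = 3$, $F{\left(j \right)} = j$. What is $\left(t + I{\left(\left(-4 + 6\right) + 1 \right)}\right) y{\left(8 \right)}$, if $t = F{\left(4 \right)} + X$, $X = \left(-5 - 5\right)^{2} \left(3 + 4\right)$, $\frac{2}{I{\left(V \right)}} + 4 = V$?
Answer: $2106$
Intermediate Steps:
$I{\left(V \right)} = \frac{2}{-4 + V}$
$X = 700$ ($X = \left(-10\right)^{2} \cdot 7 = 100 \cdot 7 = 700$)
$t = 704$ ($t = 4 + 700 = 704$)
$\left(t + I{\left(\left(-4 + 6\right) + 1 \right)}\right) y{\left(8 \right)} = \left(704 + \frac{2}{-4 + \left(\left(-4 + 6\right) + 1\right)}\right) 3 = \left(704 + \frac{2}{-4 + \left(2 + 1\right)}\right) 3 = \left(704 + \frac{2}{-4 + 3}\right) 3 = \left(704 + \frac{2}{-1}\right) 3 = \left(704 + 2 \left(-1\right)\right) 3 = \left(704 - 2\right) 3 = 702 \cdot 3 = 2106$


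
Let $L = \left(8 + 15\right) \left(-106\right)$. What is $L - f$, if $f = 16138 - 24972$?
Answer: $6396$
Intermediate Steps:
$f = -8834$ ($f = 16138 - 24972 = -8834$)
$L = -2438$ ($L = 23 \left(-106\right) = -2438$)
$L - f = -2438 - -8834 = -2438 + 8834 = 6396$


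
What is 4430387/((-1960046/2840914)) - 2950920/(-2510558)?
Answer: -7899688004332603081/1230202291417 ≈ -6.4215e+6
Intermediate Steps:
4430387/((-1960046/2840914)) - 2950920/(-2510558) = 4430387/((-1960046*1/2840914)) - 2950920*(-1/2510558) = 4430387/(-980023/1420457) + 1475460/1255279 = 4430387*(-1420457/980023) + 1475460/1255279 = -6293174226859/980023 + 1475460/1255279 = -7899688004332603081/1230202291417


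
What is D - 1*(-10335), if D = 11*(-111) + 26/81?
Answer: 738260/81 ≈ 9114.3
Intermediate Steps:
D = -98875/81 (D = -1221 + 26*(1/81) = -1221 + 26/81 = -98875/81 ≈ -1220.7)
D - 1*(-10335) = -98875/81 - 1*(-10335) = -98875/81 + 10335 = 738260/81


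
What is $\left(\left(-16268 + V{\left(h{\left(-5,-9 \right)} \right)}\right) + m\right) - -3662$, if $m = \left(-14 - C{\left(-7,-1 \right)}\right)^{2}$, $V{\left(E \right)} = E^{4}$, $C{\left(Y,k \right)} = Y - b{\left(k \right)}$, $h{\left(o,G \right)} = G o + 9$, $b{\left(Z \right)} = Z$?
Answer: $8490514$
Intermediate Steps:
$h{\left(o,G \right)} = 9 + G o$
$C{\left(Y,k \right)} = Y - k$
$m = 64$ ($m = \left(-14 - \left(-7 - -1\right)\right)^{2} = \left(-14 - \left(-7 + 1\right)\right)^{2} = \left(-14 - -6\right)^{2} = \left(-14 + 6\right)^{2} = \left(-8\right)^{2} = 64$)
$\left(\left(-16268 + V{\left(h{\left(-5,-9 \right)} \right)}\right) + m\right) - -3662 = \left(\left(-16268 + \left(9 - -45\right)^{4}\right) + 64\right) - -3662 = \left(\left(-16268 + \left(9 + 45\right)^{4}\right) + 64\right) + 3662 = \left(\left(-16268 + 54^{4}\right) + 64\right) + 3662 = \left(\left(-16268 + 8503056\right) + 64\right) + 3662 = \left(8486788 + 64\right) + 3662 = 8486852 + 3662 = 8490514$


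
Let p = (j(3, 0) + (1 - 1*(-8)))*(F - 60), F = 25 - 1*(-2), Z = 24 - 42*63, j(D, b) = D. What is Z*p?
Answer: 1038312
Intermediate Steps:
Z = -2622 (Z = 24 - 2646 = -2622)
F = 27 (F = 25 + 2 = 27)
p = -396 (p = (3 + (1 - 1*(-8)))*(27 - 60) = (3 + (1 + 8))*(-33) = (3 + 9)*(-33) = 12*(-33) = -396)
Z*p = -2622*(-396) = 1038312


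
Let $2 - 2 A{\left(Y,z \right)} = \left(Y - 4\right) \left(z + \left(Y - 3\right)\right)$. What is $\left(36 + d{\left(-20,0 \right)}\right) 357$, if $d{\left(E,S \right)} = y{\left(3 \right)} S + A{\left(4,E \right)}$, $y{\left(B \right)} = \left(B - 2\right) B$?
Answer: $13209$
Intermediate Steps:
$A{\left(Y,z \right)} = 1 - \frac{\left(-4 + Y\right) \left(-3 + Y + z\right)}{2}$ ($A{\left(Y,z \right)} = 1 - \frac{\left(Y - 4\right) \left(z + \left(Y - 3\right)\right)}{2} = 1 - \frac{\left(-4 + Y\right) \left(z + \left(Y - 3\right)\right)}{2} = 1 - \frac{\left(-4 + Y\right) \left(z + \left(-3 + Y\right)\right)}{2} = 1 - \frac{\left(-4 + Y\right) \left(-3 + Y + z\right)}{2}$)
$y{\left(B \right)} = B \left(-2 + B\right)$ ($y{\left(B \right)} = \left(-2 + B\right) B = B \left(-2 + B\right)$)
$d{\left(E,S \right)} = 1 + 3 S$ ($d{\left(E,S \right)} = 3 \left(-2 + 3\right) S - \left(-9 + 8\right) = 3 \cdot 1 S - -1 = 3 S - -1 = 3 S + 1 = 1 + 3 S$)
$\left(36 + d{\left(-20,0 \right)}\right) 357 = \left(36 + \left(1 + 3 \cdot 0\right)\right) 357 = \left(36 + \left(1 + 0\right)\right) 357 = \left(36 + 1\right) 357 = 37 \cdot 357 = 13209$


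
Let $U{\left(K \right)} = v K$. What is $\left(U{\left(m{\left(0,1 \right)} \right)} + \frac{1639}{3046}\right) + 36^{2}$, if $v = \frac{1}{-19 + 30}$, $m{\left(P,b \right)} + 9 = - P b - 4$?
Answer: $\frac{43402207}{33506} \approx 1295.4$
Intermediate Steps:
$m{\left(P,b \right)} = -13 - P b$ ($m{\left(P,b \right)} = -9 + \left(- P b - 4\right) = -9 - \left(4 + P b\right) = -13 - P b$)
$v = \frac{1}{11} \approx 0.090909$
$U{\left(K \right)} = \frac{K}{11}$
$\left(U{\left(m{\left(0,1 \right)} \right)} + \frac{1639}{3046}\right) + 36^{2} = \left(\frac{-13 - 0 \cdot 1}{11} + \frac{1639}{3046}\right) + 36^{2} = \left(\frac{-13 + 0}{11} + 1639 \cdot \frac{1}{3046}\right) + 1296 = \left(\frac{1}{11} \left(-13\right) + \frac{1639}{3046}\right) + 1296 = \left(- \frac{13}{11} + \frac{1639}{3046}\right) + 1296 = - \frac{21569}{33506} + 1296 = \frac{43402207}{33506}$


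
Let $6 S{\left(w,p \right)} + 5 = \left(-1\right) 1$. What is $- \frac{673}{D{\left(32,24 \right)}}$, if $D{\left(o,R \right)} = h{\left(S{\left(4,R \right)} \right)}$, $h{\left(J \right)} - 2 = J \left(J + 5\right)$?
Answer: $\frac{673}{2} \approx 336.5$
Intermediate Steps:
$S{\left(w,p \right)} = -1$ ($S{\left(w,p \right)} = - \frac{5}{6} + \frac{\left(-1\right) 1}{6} = - \frac{5}{6} + \frac{1}{6} \left(-1\right) = - \frac{5}{6} - \frac{1}{6} = -1$)
$h{\left(J \right)} = 2 + J \left(5 + J\right)$ ($h{\left(J \right)} = 2 + J \left(J + 5\right) = 2 + J \left(5 + J\right)$)
$D{\left(o,R \right)} = -2$ ($D{\left(o,R \right)} = 2 + \left(-1\right)^{2} + 5 \left(-1\right) = 2 + 1 - 5 = -2$)
$- \frac{673}{D{\left(32,24 \right)}} = - \frac{673}{-2} = \left(-673\right) \left(- \frac{1}{2}\right) = \frac{673}{2}$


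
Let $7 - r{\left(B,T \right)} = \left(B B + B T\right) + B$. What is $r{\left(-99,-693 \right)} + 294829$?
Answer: $216527$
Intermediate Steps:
$r{\left(B,T \right)} = 7 - B - B^{2} - B T$ ($r{\left(B,T \right)} = 7 - \left(\left(B B + B T\right) + B\right) = 7 - \left(\left(B^{2} + B T\right) + B\right) = 7 - \left(B + B^{2} + B T\right) = 7 - B - B^{2} - B T$)
$r{\left(-99,-693 \right)} + 294829 = \left(7 - -99 - \left(-99\right)^{2} - \left(-99\right) \left(-693\right)\right) + 294829 = \left(7 + 99 - 9801 - 68607\right) + 294829 = -78302 + 294829 = 216527$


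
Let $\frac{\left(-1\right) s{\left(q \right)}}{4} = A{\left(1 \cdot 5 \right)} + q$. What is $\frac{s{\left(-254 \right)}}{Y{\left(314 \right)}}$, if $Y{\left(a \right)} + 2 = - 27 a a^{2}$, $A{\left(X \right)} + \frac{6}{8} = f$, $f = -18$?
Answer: $- \frac{1091}{835896890} \approx -1.3052 \cdot 10^{-6}$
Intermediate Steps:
$A{\left(X \right)} = - \frac{75}{4}$ ($A{\left(X \right)} = - \frac{3}{4} - 18 = - \frac{75}{4}$)
$s{\left(q \right)} = 75 - 4 q$ ($s{\left(q \right)} = - 4 \left(- \frac{75}{4} + q\right) = 75 - 4 q$)
$Y{\left(a \right)} = -2 - 27 a^{3}$ ($Y{\left(a \right)} = -2 + - 27 a a^{2} = -2 - 27 a^{3}$)
$\frac{s{\left(-254 \right)}}{Y{\left(314 \right)}} = \frac{75 - -1016}{-2 - 27 \cdot 314^{3}} = \frac{75 + 1016}{-2 - 835896888} = \frac{1091}{-2 - 835896888} = \frac{1091}{-835896890} = 1091 \left(- \frac{1}{835896890}\right) = - \frac{1091}{835896890}$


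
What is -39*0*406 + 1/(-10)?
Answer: -⅒ ≈ -0.10000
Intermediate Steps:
-39*0*406 + 1/(-10) = 0*406 - ⅒ = 0 - ⅒ = -⅒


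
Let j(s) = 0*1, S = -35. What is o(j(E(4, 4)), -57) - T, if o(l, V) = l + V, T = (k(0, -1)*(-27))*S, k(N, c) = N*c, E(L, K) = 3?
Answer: -57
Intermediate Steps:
j(s) = 0
T = 0 (T = ((0*(-1))*(-27))*(-35) = (0*(-27))*(-35) = 0*(-35) = 0)
o(l, V) = V + l
o(j(E(4, 4)), -57) - T = (-57 + 0) - 1*0 = -57 + 0 = -57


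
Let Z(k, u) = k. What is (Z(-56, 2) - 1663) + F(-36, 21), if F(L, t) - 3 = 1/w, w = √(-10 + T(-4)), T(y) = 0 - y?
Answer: -1716 - I*√6/6 ≈ -1716.0 - 0.40825*I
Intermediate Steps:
T(y) = -y
w = I*√6 (w = √(-10 - 1*(-4)) = √(-10 + 4) = √(-6) = I*√6 ≈ 2.4495*I)
F(L, t) = 3 - I*√6/6 (F(L, t) = 3 + 1/(I*√6) = 3 - I*√6/6)
(Z(-56, 2) - 1663) + F(-36, 21) = (-56 - 1663) + (3 - I*√6/6) = -1719 + (3 - I*√6/6) = -1716 - I*√6/6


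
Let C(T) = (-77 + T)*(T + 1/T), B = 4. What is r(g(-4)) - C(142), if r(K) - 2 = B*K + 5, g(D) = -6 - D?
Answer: -1310867/142 ≈ -9231.5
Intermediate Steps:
r(K) = 7 + 4*K (r(K) = 2 + (4*K + 5) = 2 + (5 + 4*K) = 7 + 4*K)
r(g(-4)) - C(142) = (7 + 4*(-6 - 1*(-4))) - (1 + 142**2 - 77*142 - 77/142) = (7 + 4*(-6 + 4)) - (1 + 20164 - 10934 - 77*1/142) = (7 + 4*(-2)) - (1 + 20164 - 10934 - 77/142) = (7 - 8) - 1*1310725/142 = -1 - 1310725/142 = -1310867/142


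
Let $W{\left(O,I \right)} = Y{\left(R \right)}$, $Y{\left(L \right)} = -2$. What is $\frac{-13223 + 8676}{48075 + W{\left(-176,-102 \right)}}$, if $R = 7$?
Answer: $- \frac{4547}{48073} \approx -0.094585$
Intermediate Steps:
$W{\left(O,I \right)} = -2$
$\frac{-13223 + 8676}{48075 + W{\left(-176,-102 \right)}} = \frac{-13223 + 8676}{48075 - 2} = - \frac{4547}{48073}$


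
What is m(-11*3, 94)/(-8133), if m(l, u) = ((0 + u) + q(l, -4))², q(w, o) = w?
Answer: -3721/8133 ≈ -0.45752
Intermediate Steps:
m(l, u) = (l + u)² (m(l, u) = ((0 + u) + l)² = (u + l)² = (l + u)²)
m(-11*3, 94)/(-8133) = (-11*3 + 94)²/(-8133) = (-33 + 94)²*(-1/8133) = 61²*(-1/8133) = 3721*(-1/8133) = -3721/8133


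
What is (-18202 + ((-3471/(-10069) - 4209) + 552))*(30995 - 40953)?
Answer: 2191704018400/10069 ≈ 2.1767e+8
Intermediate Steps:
(-18202 + ((-3471/(-10069) - 4209) + 552))*(30995 - 40953) = (-18202 + ((-3471*(-1/10069) - 4209) + 552))*(-9958) = (-18202 + ((3471/10069 - 4209) + 552))*(-9958) = (-18202 + (-42376950/10069 + 552))*(-9958) = (-18202 - 36818862/10069)*(-9958) = -220094800/10069*(-9958) = 2191704018400/10069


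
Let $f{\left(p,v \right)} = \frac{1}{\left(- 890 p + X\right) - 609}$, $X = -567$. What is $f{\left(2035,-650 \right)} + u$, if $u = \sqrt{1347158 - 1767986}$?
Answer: $- \frac{1}{1812326} + 2 i \sqrt{105207} \approx -5.5178 \cdot 10^{-7} + 648.71 i$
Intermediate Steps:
$u = 2 i \sqrt{105207}$ ($u = \sqrt{-420828} = 2 i \sqrt{105207} \approx 648.71 i$)
$f{\left(p,v \right)} = \frac{1}{-1176 - 890 p}$ ($f{\left(p,v \right)} = \frac{1}{\left(- 890 p - 567\right) - 609} = \frac{1}{\left(-567 - 890 p\right) - 609} = \frac{1}{-1176 - 890 p}$)
$f{\left(2035,-650 \right)} + u = - \frac{1}{1176 + 890 \cdot 2035} + 2 i \sqrt{105207} = - \frac{1}{1176 + 1811150} + 2 i \sqrt{105207} = - \frac{1}{1812326} + 2 i \sqrt{105207}$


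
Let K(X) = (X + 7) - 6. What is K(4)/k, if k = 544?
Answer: 5/544 ≈ 0.0091912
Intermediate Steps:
K(X) = 1 + X (K(X) = (7 + X) - 6 = 1 + X)
K(4)/k = (1 + 4)/544 = 5*(1/544) = 5/544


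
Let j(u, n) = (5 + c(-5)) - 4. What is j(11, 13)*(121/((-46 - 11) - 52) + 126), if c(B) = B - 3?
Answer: -95291/109 ≈ -874.23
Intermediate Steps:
c(B) = -3 + B
j(u, n) = -7 (j(u, n) = (5 + (-3 - 5)) - 4 = (5 - 8) - 4 = -3 - 4 = -7)
j(11, 13)*(121/((-46 - 11) - 52) + 126) = -7*(121/((-46 - 11) - 52) + 126) = -7*(121/(-57 - 52) + 126) = -7*(121/(-109) + 126) = -7*(121*(-1/109) + 126) = -7*(-121/109 + 126) = -7*13613/109 = -95291/109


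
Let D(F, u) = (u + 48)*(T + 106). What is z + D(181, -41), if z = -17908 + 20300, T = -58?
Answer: 2728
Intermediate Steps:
D(F, u) = 2304 + 48*u (D(F, u) = (u + 48)*(-58 + 106) = (48 + u)*48 = 2304 + 48*u)
z = 2392
z + D(181, -41) = 2392 + (2304 + 48*(-41)) = 2392 + (2304 - 1968) = 2392 + 336 = 2728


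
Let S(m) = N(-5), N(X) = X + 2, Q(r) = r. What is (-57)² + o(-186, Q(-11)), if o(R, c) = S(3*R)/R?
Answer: 201439/62 ≈ 3249.0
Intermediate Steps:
N(X) = 2 + X
S(m) = -3 (S(m) = 2 - 5 = -3)
o(R, c) = -3/R
(-57)² + o(-186, Q(-11)) = (-57)² - 3/(-186) = 3249 - 3*(-1/186) = 3249 + 1/62 = 201439/62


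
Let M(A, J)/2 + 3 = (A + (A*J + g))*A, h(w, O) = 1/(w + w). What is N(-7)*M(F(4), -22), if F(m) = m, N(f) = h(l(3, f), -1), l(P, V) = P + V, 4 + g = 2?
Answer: 347/4 ≈ 86.750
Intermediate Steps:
g = -2 (g = -4 + 2 = -2)
h(w, O) = 1/(2*w)
N(f) = 1/(2*(3 + f))
M(A, J) = -6 + 2*A*(-2 + A + A*J) (M(A, J) = -6 + 2*((A + (A*J - 2))*A) = -6 + 2*((A + (-2 + A*J))*A) = -6 + 2*((-2 + A + A*J)*A) = -6 + 2*(A*(-2 + A + A*J)) = -6 + 2*A*(-2 + A + A*J))
N(-7)*M(F(4), -22) = (1/(2*(3 - 7)))*(-6 - 4*4 + 2*4**2 + 2*(-22)*4**2) = ((1/2)/(-4))*(-6 - 16 + 2*16 + 2*(-22)*16) = ((1/2)*(-1/4))*(-6 - 16 + 32 - 704) = -1/8*(-694) = 347/4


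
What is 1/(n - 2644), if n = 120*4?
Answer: -1/2164 ≈ -0.00046211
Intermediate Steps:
n = 480
1/(n - 2644) = 1/(480 - 2644) = 1/(-2164) = -1/2164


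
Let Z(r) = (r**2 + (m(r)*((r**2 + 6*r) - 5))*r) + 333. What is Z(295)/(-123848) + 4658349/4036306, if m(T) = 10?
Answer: -264251831286399/124972106372 ≈ -2114.5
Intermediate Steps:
Z(r) = 333 + r**2 + r*(-50 + 10*r**2 + 60*r) (Z(r) = (r**2 + (10*((r**2 + 6*r) - 5))*r) + 333 = (r**2 + (10*(-5 + r**2 + 6*r))*r) + 333 = (r**2 + (-50 + 10*r**2 + 60*r)*r) + 333 = (r**2 + r*(-50 + 10*r**2 + 60*r)) + 333 = 333 + r**2 + r*(-50 + 10*r**2 + 60*r))
Z(295)/(-123848) + 4658349/4036306 = (333 - 50*295 + 10*295**3 + 61*295**2)/(-123848) + 4658349/4036306 = (333 - 14750 + 10*25672375 + 61*87025)*(-1/123848) + 4658349*(1/4036306) = (333 - 14750 + 256723750 + 5308525)*(-1/123848) + 4658349/4036306 = 262017858*(-1/123848) + 4658349/4036306 = -131008929/61924 + 4658349/4036306 = -264251831286399/124972106372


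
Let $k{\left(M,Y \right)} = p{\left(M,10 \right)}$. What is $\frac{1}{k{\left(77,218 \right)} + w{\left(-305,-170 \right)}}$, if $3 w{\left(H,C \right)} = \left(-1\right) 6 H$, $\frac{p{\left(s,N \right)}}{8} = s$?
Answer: $\frac{1}{1226} \approx 0.00081566$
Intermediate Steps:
$p{\left(s,N \right)} = 8 s$
$k{\left(M,Y \right)} = 8 M$
$w{\left(H,C \right)} = - 2 H$ ($w{\left(H,C \right)} = \frac{\left(-1\right) 6 H}{3} = \frac{\left(-6\right) H}{3} = - 2 H$)
$\frac{1}{k{\left(77,218 \right)} + w{\left(-305,-170 \right)}} = \frac{1}{8 \cdot 77 - -610} = \frac{1}{616 + 610} = \frac{1}{1226}$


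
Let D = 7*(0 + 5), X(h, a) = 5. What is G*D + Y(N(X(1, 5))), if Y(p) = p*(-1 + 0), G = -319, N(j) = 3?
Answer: -11168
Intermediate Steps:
D = 35 (D = 7*5 = 35)
Y(p) = -p (Y(p) = p*(-1) = -p)
G*D + Y(N(X(1, 5))) = -319*35 - 1*3 = -11165 - 3 = -11168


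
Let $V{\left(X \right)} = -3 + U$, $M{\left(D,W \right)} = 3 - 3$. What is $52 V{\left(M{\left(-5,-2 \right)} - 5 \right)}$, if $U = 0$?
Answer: $-156$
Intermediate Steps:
$M{\left(D,W \right)} = 0$
$V{\left(X \right)} = -3$ ($V{\left(X \right)} = -3 + 0 = -3$)
$52 V{\left(M{\left(-5,-2 \right)} - 5 \right)} = 52 \left(-3\right) = -156$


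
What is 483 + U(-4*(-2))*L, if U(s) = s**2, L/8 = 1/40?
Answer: 2479/5 ≈ 495.80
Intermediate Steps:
L = 1/5 (L = 8/40 = 8*(1/40) = 1/5 ≈ 0.20000)
483 + U(-4*(-2))*L = 483 + (-4*(-2))**2*(1/5) = 483 + 8**2*(1/5) = 483 + 64*(1/5) = 483 + 64/5 = 2479/5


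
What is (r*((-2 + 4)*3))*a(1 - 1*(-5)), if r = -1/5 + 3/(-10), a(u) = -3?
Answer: 9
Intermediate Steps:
r = -1/2 (r = -1*1/5 + 3*(-1/10) = -1/5 - 3/10 = -1/2 ≈ -0.50000)
(r*((-2 + 4)*3))*a(1 - 1*(-5)) = -(-2 + 4)*3/2*(-3) = -3*(-3) = 9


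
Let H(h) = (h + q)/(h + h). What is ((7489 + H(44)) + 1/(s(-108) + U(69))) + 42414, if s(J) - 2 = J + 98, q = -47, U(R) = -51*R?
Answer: 15488682859/310376 ≈ 49903.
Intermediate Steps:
s(J) = 100 + J (s(J) = 2 + (J + 98) = 2 + (98 + J) = 100 + J)
H(h) = (-47 + h)/(2*h) (H(h) = (h - 47)/(h + h) = (-47 + h)/((2*h)) = (-47 + h)*(1/(2*h)) = (-47 + h)/(2*h))
((7489 + H(44)) + 1/(s(-108) + U(69))) + 42414 = ((7489 + (1/2)*(-47 + 44)/44) + 1/((100 - 108) - 51*69)) + 42414 = ((7489 + (1/2)*(1/44)*(-3)) + 1/(-8 - 3519)) + 42414 = ((7489 - 3/88) + 1/(-3527)) + 42414 = (659029/88 - 1/3527) + 42414 = 2324395195/310376 + 42414 = 15488682859/310376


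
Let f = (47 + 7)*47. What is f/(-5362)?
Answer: -1269/2681 ≈ -0.47333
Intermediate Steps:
f = 2538 (f = 54*47 = 2538)
f/(-5362) = 2538/(-5362) = 2538*(-1/5362) = -1269/2681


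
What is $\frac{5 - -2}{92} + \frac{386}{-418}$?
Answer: $- \frac{16293}{19228} \approx -0.84736$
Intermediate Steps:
$\frac{5 - -2}{92} + \frac{386}{-418} = \left(5 + 2\right) \frac{1}{92} + 386 \left(- \frac{1}{418}\right) = 7 \cdot \frac{1}{92} - \frac{193}{209} = \frac{7}{92} - \frac{193}{209} = - \frac{16293}{19228}$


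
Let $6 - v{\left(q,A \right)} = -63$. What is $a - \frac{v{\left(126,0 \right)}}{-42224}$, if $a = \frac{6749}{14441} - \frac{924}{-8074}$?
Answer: $\frac{2664477187}{4566953872} \approx 0.58343$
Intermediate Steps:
$a = \frac{3083405}{5299847}$ ($a = 6749 \cdot \frac{1}{14441} - - \frac{42}{367} = \frac{6749}{14441} + \frac{42}{367} = \frac{3083405}{5299847} \approx 0.58179$)
$v{\left(q,A \right)} = 69$ ($v{\left(q,A \right)} = 6 - -63 = 6 + 63 = 69$)
$a - \frac{v{\left(126,0 \right)}}{-42224} = \frac{3083405}{5299847} - \frac{69}{-42224} = \frac{3083405}{5299847} - 69 \left(- \frac{1}{42224}\right) = \frac{3083405}{5299847} - - \frac{69}{42224} = \frac{3083405}{5299847} + \frac{69}{42224} = \frac{2664477187}{4566953872}$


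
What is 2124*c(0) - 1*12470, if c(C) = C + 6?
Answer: 274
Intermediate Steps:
c(C) = 6 + C
2124*c(0) - 1*12470 = 2124*(6 + 0) - 1*12470 = 2124*6 - 12470 = 12744 - 12470 = 274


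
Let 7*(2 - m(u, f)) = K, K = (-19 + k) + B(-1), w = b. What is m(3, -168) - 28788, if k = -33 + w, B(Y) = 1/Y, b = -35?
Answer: -201414/7 ≈ -28773.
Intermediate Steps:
w = -35
B(Y) = 1/Y
k = -68 (k = -33 - 35 = -68)
K = -88 (K = (-19 - 68) + 1/(-1) = -87 - 1 = -88)
m(u, f) = 102/7 (m(u, f) = 2 - ⅐*(-88) = 2 + 88/7 = 102/7)
m(3, -168) - 28788 = 102/7 - 28788 = -201414/7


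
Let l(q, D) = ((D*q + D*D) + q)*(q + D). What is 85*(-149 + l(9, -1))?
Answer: -11985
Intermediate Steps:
l(q, D) = (D + q)*(q + D**2 + D*q) (l(q, D) = ((D*q + D**2) + q)*(D + q) = ((D**2 + D*q) + q)*(D + q) = (q + D**2 + D*q)*(D + q) = (D + q)*(q + D**2 + D*q))
85*(-149 + l(9, -1)) = 85*(-149 + ((-1)**3 + 9**2 - 1*9 - 1*9**2 + 2*9*(-1)**2)) = 85*(-149 + (-1 + 81 - 9 - 1*81 + 2*9*1)) = 85*(-149 + (-1 + 81 - 9 - 81 + 18)) = 85*(-149 + 8) = 85*(-141) = -11985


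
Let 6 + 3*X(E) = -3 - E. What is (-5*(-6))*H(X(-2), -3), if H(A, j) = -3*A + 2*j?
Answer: 30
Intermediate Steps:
X(E) = -3 - E/3 (X(E) = -2 + (-3 - E)/3 = -2 + (-1 - E/3) = -3 - E/3)
(-5*(-6))*H(X(-2), -3) = (-5*(-6))*(-3*(-3 - 1/3*(-2)) + 2*(-3)) = 30*(-3*(-3 + 2/3) - 6) = 30*(-3*(-7/3) - 6) = 30*(7 - 6) = 30*1 = 30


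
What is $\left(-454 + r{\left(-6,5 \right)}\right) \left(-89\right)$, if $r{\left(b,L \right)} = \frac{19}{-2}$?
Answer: $\frac{82503}{2} \approx 41252.0$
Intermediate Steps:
$r{\left(b,L \right)} = - \frac{19}{2}$ ($r{\left(b,L \right)} = 19 \left(- \frac{1}{2}\right) = - \frac{19}{2}$)
$\left(-454 + r{\left(-6,5 \right)}\right) \left(-89\right) = \left(-454 - \frac{19}{2}\right) \left(-89\right) = \left(- \frac{927}{2}\right) \left(-89\right) = \frac{82503}{2}$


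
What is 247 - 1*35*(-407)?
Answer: 14492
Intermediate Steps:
247 - 1*35*(-407) = 247 - 35*(-407) = 247 + 14245 = 14492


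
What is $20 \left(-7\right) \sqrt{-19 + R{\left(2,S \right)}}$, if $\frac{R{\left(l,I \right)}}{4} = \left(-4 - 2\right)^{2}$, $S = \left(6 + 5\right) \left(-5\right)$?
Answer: $- 700 \sqrt{5} \approx -1565.2$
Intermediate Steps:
$S = -55$ ($S = 11 \left(-5\right) = -55$)
$R{\left(l,I \right)} = 144$ ($R{\left(l,I \right)} = 4 \left(-4 - 2\right)^{2} = 4 \left(-6\right)^{2} = 4 \cdot 36 = 144$)
$20 \left(-7\right) \sqrt{-19 + R{\left(2,S \right)}} = 20 \left(-7\right) \sqrt{-19 + 144} = - 140 \sqrt{125} = - 140 \cdot 5 \sqrt{5} = - 700 \sqrt{5}$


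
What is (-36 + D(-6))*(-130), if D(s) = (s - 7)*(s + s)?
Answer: -15600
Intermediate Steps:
D(s) = 2*s*(-7 + s) (D(s) = (-7 + s)*(2*s) = 2*s*(-7 + s))
(-36 + D(-6))*(-130) = (-36 + 2*(-6)*(-7 - 6))*(-130) = (-36 + 2*(-6)*(-13))*(-130) = (-36 + 156)*(-130) = 120*(-130) = -15600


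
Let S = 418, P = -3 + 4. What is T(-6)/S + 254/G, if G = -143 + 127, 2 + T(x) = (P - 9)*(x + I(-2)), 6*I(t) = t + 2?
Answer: -26359/1672 ≈ -15.765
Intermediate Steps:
P = 1
I(t) = ⅓ + t/6 (I(t) = (t + 2)/6 = (2 + t)/6 = ⅓ + t/6)
T(x) = -2 - 8*x (T(x) = -2 + (1 - 9)*(x + (⅓ + (⅙)*(-2))) = -2 - 8*(x + (⅓ - ⅓)) = -2 - 8*(x + 0) = -2 - 8*x)
G = -16
T(-6)/S + 254/G = (-2 - 8*(-6))/418 + 254/(-16) = (-2 + 48)*(1/418) + 254*(-1/16) = 46*(1/418) - 127/8 = 23/209 - 127/8 = -26359/1672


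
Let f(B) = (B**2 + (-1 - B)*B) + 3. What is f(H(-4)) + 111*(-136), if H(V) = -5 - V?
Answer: -15092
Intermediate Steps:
f(B) = 3 + B**2 + B*(-1 - B) (f(B) = (B**2 + B*(-1 - B)) + 3 = 3 + B**2 + B*(-1 - B))
f(H(-4)) + 111*(-136) = (3 - (-5 - 1*(-4))) + 111*(-136) = (3 - (-5 + 4)) - 15096 = (3 - 1*(-1)) - 15096 = (3 + 1) - 15096 = 4 - 15096 = -15092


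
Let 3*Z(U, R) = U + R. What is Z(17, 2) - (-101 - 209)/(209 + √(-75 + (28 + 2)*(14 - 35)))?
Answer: 518852/66579 - 155*I*√705/22193 ≈ 7.793 - 0.18544*I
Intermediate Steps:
Z(U, R) = R/3 + U/3 (Z(U, R) = (U + R)/3 = (R + U)/3 = R/3 + U/3)
Z(17, 2) - (-101 - 209)/(209 + √(-75 + (28 + 2)*(14 - 35))) = ((⅓)*2 + (⅓)*17) - (-101 - 209)/(209 + √(-75 + (28 + 2)*(14 - 35))) = (⅔ + 17/3) - (-310)/(209 + √(-75 + 30*(-21))) = 19/3 - (-310)/(209 + √(-75 - 630)) = 19/3 - (-310)/(209 + √(-705)) = 19/3 - (-310)/(209 + I*√705) = 19/3 + 310/(209 + I*√705)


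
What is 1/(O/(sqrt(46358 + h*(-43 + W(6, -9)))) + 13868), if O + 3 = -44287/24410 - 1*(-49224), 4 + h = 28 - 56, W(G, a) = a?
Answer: 396816420510317600/5501606660787354132471 - 29327158284430*sqrt(48022)/5501606660787354132471 ≈ 7.0959e-5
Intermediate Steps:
h = -32 (h = -4 + (28 - 56) = -4 - 28 = -32)
O = 1201440323/24410 (O = -3 + (-44287/24410 - 1*(-49224)) = -3 + (-44287*1/24410 + 49224) = -3 + (-44287/24410 + 49224) = -3 + 1201513553/24410 = 1201440323/24410 ≈ 49219.)
1/(O/(sqrt(46358 + h*(-43 + W(6, -9)))) + 13868) = 1/(1201440323/(24410*(sqrt(46358 - 32*(-43 - 9)))) + 13868) = 1/(1201440323/(24410*(sqrt(46358 - 32*(-52)))) + 13868) = 1/(1201440323/(24410*(sqrt(46358 + 1664))) + 13868) = 1/(1201440323/(24410*(sqrt(48022))) + 13868) = 1/(1201440323*(sqrt(48022)/48022)/24410 + 13868) = 1/(1201440323*sqrt(48022)/1172217020 + 13868) = 1/(13868 + 1201440323*sqrt(48022)/1172217020)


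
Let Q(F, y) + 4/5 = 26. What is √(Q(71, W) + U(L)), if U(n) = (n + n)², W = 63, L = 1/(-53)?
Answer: √1769770/265 ≈ 5.0201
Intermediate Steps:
L = -1/53 ≈ -0.018868
Q(F, y) = 126/5 (Q(F, y) = -⅘ + 26 = 126/5)
U(n) = 4*n² (U(n) = (2*n)² = 4*n²)
√(Q(71, W) + U(L)) = √(126/5 + 4*(-1/53)²) = √(126/5 + 4*(1/2809)) = √(126/5 + 4/2809) = √(353954/14045) = √1769770/265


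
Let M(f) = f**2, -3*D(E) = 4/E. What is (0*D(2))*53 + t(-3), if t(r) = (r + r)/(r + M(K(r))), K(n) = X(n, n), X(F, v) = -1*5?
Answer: -3/11 ≈ -0.27273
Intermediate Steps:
X(F, v) = -5
D(E) = -4/(3*E)
K(n) = -5
t(r) = 2*r/(25 + r) (t(r) = (r + r)/(r + (-5)**2) = (2*r)/(r + 25) = (2*r)/(25 + r) = 2*r/(25 + r))
(0*D(2))*53 + t(-3) = (0*(-4/3/2))*53 + 2*(-3)/(25 - 3) = (0*(-4/3*1/2))*53 + 2*(-3)/22 = (0*(-2/3))*53 + 2*(-3)*(1/22) = 0*53 - 3/11 = 0 - 3/11 = -3/11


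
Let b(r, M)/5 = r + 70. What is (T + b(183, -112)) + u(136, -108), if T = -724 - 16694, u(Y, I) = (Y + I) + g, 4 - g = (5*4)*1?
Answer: -16141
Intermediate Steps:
g = -16 (g = 4 - 5*4 = 4 - 20 = -16)
u(Y, I) = -16 + I + Y (u(Y, I) = (Y + I) - 16 = (I + Y) - 16 = -16 + I + Y)
b(r, M) = 350 + 5*r (b(r, M) = 5*(r + 70) = 5*(70 + r) = 350 + 5*r)
T = -17418
(T + b(183, -112)) + u(136, -108) = (-17418 + (350 + 5*183)) + (-16 - 108 + 136) = (-17418 + (350 + 915)) + 12 = (-17418 + 1265) + 12 = -16153 + 12 = -16141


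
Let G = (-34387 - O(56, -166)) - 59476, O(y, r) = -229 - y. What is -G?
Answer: 93578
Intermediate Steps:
G = -93578 (G = (-34387 - (-229 - 1*56)) - 59476 = (-34387 - (-229 - 56)) - 59476 = (-34387 - 1*(-285)) - 59476 = (-34387 + 285) - 59476 = -34102 - 59476 = -93578)
-G = -1*(-93578) = 93578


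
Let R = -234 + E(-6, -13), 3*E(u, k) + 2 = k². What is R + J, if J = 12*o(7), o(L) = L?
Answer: -283/3 ≈ -94.333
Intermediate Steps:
E(u, k) = -⅔ + k²/3
J = 84 (J = 12*7 = 84)
R = -535/3 (R = -234 + (-⅔ + (⅓)*(-13)²) = -234 + (-⅔ + (⅓)*169) = -234 + (-⅔ + 169/3) = -234 + 167/3 = -535/3 ≈ -178.33)
R + J = -535/3 + 84 = -283/3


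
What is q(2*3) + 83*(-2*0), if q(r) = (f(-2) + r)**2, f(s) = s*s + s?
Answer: 64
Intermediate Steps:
f(s) = s + s**2 (f(s) = s**2 + s = s + s**2)
q(r) = (2 + r)**2 (q(r) = (-2*(1 - 2) + r)**2 = (-2*(-1) + r)**2 = (2 + r)**2)
q(2*3) + 83*(-2*0) = (2 + 2*3)**2 + 83*(-2*0) = (2 + 6)**2 + 83*0 = 8**2 + 0 = 64 + 0 = 64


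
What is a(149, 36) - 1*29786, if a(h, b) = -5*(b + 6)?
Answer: -29996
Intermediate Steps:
a(h, b) = -30 - 5*b (a(h, b) = -5*(6 + b) = -30 - 5*b)
a(149, 36) - 1*29786 = (-30 - 5*36) - 1*29786 = (-30 - 180) - 29786 = -210 - 29786 = -29996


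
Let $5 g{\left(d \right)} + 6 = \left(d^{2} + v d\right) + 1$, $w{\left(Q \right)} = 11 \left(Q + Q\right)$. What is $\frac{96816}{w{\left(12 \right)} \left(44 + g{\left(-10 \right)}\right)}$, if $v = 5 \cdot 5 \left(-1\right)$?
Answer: $\frac{4034}{1243} \approx 3.2454$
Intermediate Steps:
$v = -25$ ($v = 25 \left(-1\right) = -25$)
$w{\left(Q \right)} = 22 Q$ ($w{\left(Q \right)} = 11 \cdot 2 Q = 22 Q$)
$g{\left(d \right)} = -1 - 5 d + \frac{d^{2}}{5}$ ($g{\left(d \right)} = - \frac{6}{5} + \frac{\left(d^{2} - 25 d\right) + 1}{5} = - \frac{6}{5} + \frac{1 + d^{2} - 25 d}{5} = - \frac{6}{5} + \left(\frac{1}{5} - 5 d + \frac{d^{2}}{5}\right) = -1 - 5 d + \frac{d^{2}}{5}$)
$\frac{96816}{w{\left(12 \right)} \left(44 + g{\left(-10 \right)}\right)} = \frac{96816}{22 \cdot 12 \left(44 - \left(-49 - 20\right)\right)} = \frac{96816}{264 \left(44 + \left(-1 + 50 + \frac{1}{5} \cdot 100\right)\right)} = \frac{96816}{264 \left(44 + \left(-1 + 50 + 20\right)\right)} = \frac{96816}{264 \left(44 + 69\right)} = \frac{96816}{264 \cdot 113} = \frac{96816}{29832} = 96816 \cdot \frac{1}{29832} = \frac{4034}{1243}$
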